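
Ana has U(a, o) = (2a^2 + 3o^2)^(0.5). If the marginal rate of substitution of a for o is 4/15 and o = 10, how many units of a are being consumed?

For CES with ρ = 2, MRS = (2/3)·(o/a)^(-1).
Setting (2/3)·(10/a)^(-1) = 4/15 gives (10/a)^(-1) = 0.4, so 10/a = 2.5 and a = 4.

a = 4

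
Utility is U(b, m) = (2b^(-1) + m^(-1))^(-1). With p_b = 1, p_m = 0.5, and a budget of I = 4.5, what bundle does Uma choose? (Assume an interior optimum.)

b* = 3, m* = 3

For CES with ρ = -1, MRS = (2/1)·(m/b)^2.
Tangency: set MRS = p_b/p_m = 1/0.5 = 2.
So (m/b)^2 = 1; taking the square root, m/b = 1, i.e. m = b.
Substitute into the budget 1·b + 0.5·m = 4.5: 1.5·b = 4.5, so b* = 3 and m* = 3.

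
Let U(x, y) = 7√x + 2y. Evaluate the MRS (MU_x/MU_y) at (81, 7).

MU_x = 7/(2√x), MU_y = 2.
MRS = 7/(2√x) ÷ 2.
At (81, 7): MRS = 7/36.
The indifference curve has slope −7/36 at this bundle.

MRS = 7/36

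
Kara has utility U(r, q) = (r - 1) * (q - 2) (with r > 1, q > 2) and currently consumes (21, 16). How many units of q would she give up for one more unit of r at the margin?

MRS = 0.7

MU_r = (q−2), MU_q = (r−1).
MRS = (q−2)/(r−1).
At (21, 16): MRS = 0.7.
So at (21, 16) the consumer would give up 0.7 units of q for one more unit of r.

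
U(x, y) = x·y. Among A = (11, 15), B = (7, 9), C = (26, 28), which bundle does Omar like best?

Bundle C

Evaluate utility at each bundle:
U(A) = 165.
U(B) = 63.
U(C) = 728.
Highest utility is C, so C ≻ A ≻ B.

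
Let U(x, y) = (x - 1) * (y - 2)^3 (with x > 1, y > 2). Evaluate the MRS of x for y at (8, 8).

MRS = 2/7

MU_x = (y−2)^3, MU_y = 3·(x−1)·(y−2)^2.
MRS = (1/3)·(y−2)/(x−1).
At (8, 8): MRS = 2/7.
That is, one extra unit of x is worth 2/7 units of y at the margin.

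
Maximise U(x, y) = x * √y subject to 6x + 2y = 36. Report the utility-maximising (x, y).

x* = 4, y* = 6

MU_x = √y and MU_y = 0.5·x·y^(-0.5).
MRS = MU_x/MU_y = (2)·y/x.
Tangency: set MRS = p_x/p_y = 6/2 = 3.
So (2)·y/x = 3, i.e. y = 1.5·x.
Substitute into the budget 6·x + 2·y = 36: 9·x = 36, so x* = 4.
Then y* = 1.5·4 = 6.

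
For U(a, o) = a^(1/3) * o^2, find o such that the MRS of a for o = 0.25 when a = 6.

MU_a = 1/3·a^(-2/3)·o^2 and MU_o = 2·a^(1/3)·o.
MRS = MU_a/MU_o = (1/6)·o/a.
Substitute a = 6: MRS = o/36. Setting o/36 = 0.25 gives o = 0.25·36 = 9.

o = 9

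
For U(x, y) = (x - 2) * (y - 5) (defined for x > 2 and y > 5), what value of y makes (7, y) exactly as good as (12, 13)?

U(12, 13) = 80.
Set U(7, y) = 80 and solve.
With x = 7: (7 − 2) = 5, so (y − 5) = 80/5 = 16.
So y = 5 + 16 = 21.
Check: U(7, 21) = 80.

y = 21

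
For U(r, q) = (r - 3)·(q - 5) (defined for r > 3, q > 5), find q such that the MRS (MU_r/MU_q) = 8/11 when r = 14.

q = 13

MU_r = (q−5), MU_q = (r−3).
MRS = (q−5)/(r−3).
Substitute r = 14: MRS = (q − 5)/11. Setting this equal to 8/11 gives q − 5 = (8/11)·11 = 8, so q = 13.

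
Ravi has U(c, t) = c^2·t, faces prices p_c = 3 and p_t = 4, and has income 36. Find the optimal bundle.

MU_c = 2·c·t and MU_t = c^2.
MRS = MU_c/MU_t = (2/1)·t/c.
Tangency: set MRS = p_c/p_t = 3/4 = 0.75.
So (2/1)·t/c = 0.75, i.e. t = 0.375·c.
Substitute into the budget 3·c + 4·t = 36: 4.5·c = 36, so c* = 8.
Then t* = 0.375·8 = 3.

c* = 8, t* = 3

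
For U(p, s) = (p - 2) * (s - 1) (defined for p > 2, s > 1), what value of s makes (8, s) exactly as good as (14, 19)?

s = 37

U(14, 19) = 216.
Set U(8, s) = 216 and solve.
With p = 8: (8 − 2) = 6, so (s − 1) = 216/6 = 36.
So s = 1 + 36 = 37.
Check: U(8, 37) = 216.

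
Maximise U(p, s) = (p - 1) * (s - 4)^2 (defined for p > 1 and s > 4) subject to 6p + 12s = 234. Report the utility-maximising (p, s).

p* = 11, s* = 14

MU_p = (s−4)^2, MU_s = 2·(p−1)·(s−4).
MRS = (1/2)·(s−4)/(p−1).
Tangency: set MRS = p_p/p_s = 6/12 = 0.5.
So (1/2)·(s − 4)/(p − 1) = 0.5, i.e. (s − 4) = (p − 1).
Rewrite the budget in excess-of-subsistence terms: 6·(p − 1) + 12·(s − 4) = 234 − 6·1 − 12·4 = 180.
Substituting, 18·(p − 1) = 180, so p − 1 = 10 and p* = 11.
Then s − 4 = 10, so s* = 14.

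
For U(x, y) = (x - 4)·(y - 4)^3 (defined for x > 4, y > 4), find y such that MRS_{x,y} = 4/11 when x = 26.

y = 28

MU_x = (y−4)^3, MU_y = 3·(x−4)·(y−4)^2.
MRS = (1/3)·(y−4)/(x−4).
Substitute x = 26: MRS = (y − 4)/66. Setting this equal to 4/11 gives y − 4 = (4/11)·66 = 24, so y = 28.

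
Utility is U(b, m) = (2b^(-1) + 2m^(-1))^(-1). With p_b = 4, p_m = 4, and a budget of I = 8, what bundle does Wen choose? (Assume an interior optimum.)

b* = 1, m* = 1

For CES with ρ = -1, MRS = (m/b)^2.
Tangency: set MRS = p_b/p_m = 4/4 = 1.
So (m/b)^2 = 1; taking the square root, m/b = 1, i.e. m = b.
Substitute into the budget 4·b + 4·m = 8: 8·b = 8, so b* = 1 and m* = 1.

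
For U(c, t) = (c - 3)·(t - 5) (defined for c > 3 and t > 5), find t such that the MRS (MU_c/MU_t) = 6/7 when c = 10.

t = 11

MU_c = (t−5), MU_t = (c−3).
MRS = (t−5)/(c−3).
Substitute c = 10: MRS = (t − 5)/7. Setting this equal to 6/7 gives t − 5 = (6/7)·7 = 6, so t = 11.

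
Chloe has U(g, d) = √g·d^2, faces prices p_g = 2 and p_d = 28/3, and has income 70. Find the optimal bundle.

g* = 7, d* = 6

MU_g = 0.5·g^(-0.5)·d^2 and MU_d = 2·√g·d.
MRS = MU_g/MU_d = (0.25)·d/g.
Tangency: set MRS = p_g/p_d = 2/(28/3) = 3/14.
So (0.25)·d/g = 3/14, i.e. d = (6/7)·g.
Substitute into the budget 2·g + (28/3)·d = 70: 10·g = 70, so g* = 7.
Then d* = (6/7)·7 = 6.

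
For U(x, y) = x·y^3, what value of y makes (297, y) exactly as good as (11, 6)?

y = 2

U(11, 6) = 2376.
Set U(297, y) = 2376 and solve.
With x = 297: y^3 = 2376/297 = 8; taking the cube root, y = 2.
Check: U(297, 2) = 2376.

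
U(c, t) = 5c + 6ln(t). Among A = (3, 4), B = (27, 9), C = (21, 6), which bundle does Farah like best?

Evaluate utility at each bundle:
U(A) = 23.318.
U(B) = 148.183.
U(C) = 115.751.
Highest utility is B, so B ≻ C ≻ A.

Bundle B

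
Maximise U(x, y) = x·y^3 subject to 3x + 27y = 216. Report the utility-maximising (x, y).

MU_x = y^3 and MU_y = 3·x·y^2.
MRS = MU_x/MU_y = (1/3)·y/x.
Tangency: set MRS = p_x/p_y = 3/27 = 1/9.
So (1/3)·y/x = 1/9, i.e. y = (1/3)·x.
Substitute into the budget 3·x + 27·y = 216: 12·x = 216, so x* = 18.
Then y* = (1/3)·18 = 6.

x* = 18, y* = 6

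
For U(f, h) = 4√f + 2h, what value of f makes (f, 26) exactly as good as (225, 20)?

f = 144

U(225, 20) = 100.
Set U(f, 26) = 100 and solve.
With h = 26: 4√f = 100 − 2·26 = 48, so √f = 12 and f = 144.
Check: U(144, 26) = 100.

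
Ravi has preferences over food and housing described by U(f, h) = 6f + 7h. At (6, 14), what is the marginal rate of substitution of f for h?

MU_f = 6, MU_h = 7, so MRS = 6/7 at every bundle.
At (6, 14): MRS = 6/7.
So at (6, 14) the consumer would give up 6/7 units of h for one more unit of f.

MRS = 6/7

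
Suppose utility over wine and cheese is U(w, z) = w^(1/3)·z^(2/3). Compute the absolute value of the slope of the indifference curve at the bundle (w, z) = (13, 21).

MU_w = 1/3·w^(-2/3)·z^(2/3) and MU_z = 2/3·w^(1/3)·z^(-1/3).
MRS = MU_w/MU_z = (0.5)·z/w.
At (13, 21): MRS = 21/26.
So at (13, 21) the consumer would give up 21/26 units of z for one more unit of w.

MRS = 21/26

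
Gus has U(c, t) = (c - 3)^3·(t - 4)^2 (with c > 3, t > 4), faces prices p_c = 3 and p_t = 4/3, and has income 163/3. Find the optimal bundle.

MU_c = 3·(c−3)^2·(t−4)^2, MU_t = 2·(c−3)^3·(t−4).
MRS = (3/2)·(t−4)/(c−3).
Tangency: set MRS = p_c/p_t = 3/(4/3) = 2.25.
So (3/2)·(t − 4)/(c − 3) = 2.25, i.e. (t − 4) = 1.5·(c − 3).
Rewrite the budget in excess-of-subsistence terms: 3·(c − 3) + (4/3)·(t − 4) = 163/3 − 3·3 − (4/3)·4 = 40.
Substituting, 5·(c − 3) = 40, so c − 3 = 8 and c* = 11.
Then t − 4 = 1.5·8 = 12, so t* = 16.

c* = 11, t* = 16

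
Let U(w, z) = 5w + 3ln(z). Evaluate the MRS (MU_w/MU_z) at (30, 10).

MRS = 50/3

MU_w = 5, MU_z = 3/z.
MRS = 5 ÷ (3/z).
At (30, 10): MRS = 50/3.
The indifference curve has slope −50/3 at this bundle.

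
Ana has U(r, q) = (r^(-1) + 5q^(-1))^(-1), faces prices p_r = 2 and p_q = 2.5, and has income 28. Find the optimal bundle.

r* = 4, q* = 8

For CES with ρ = -1, MRS = (1/5)·(q/r)^2.
Tangency: set MRS = p_r/p_q = 2/2.5 = 0.8.
So (q/r)^2 = 4; taking the square root, q/r = 2, i.e. q = 2·r.
Substitute into the budget 2·r + 2.5·q = 28: 7·r = 28, so r* = 4 and q* = 2·4 = 8.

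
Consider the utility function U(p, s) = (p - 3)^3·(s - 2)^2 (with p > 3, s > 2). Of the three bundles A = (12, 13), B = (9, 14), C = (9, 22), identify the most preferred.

Evaluate utility at each bundle:
U(A) = 88209.
U(B) = 31104.
U(C) = 86400.
Highest utility is A, so A ≻ C ≻ B.

Bundle A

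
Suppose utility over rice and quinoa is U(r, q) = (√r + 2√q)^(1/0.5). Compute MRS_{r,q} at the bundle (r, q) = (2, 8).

For CES with ρ = 0.5, MRS = (1/2)·√(q/r).
At (2, 8): MRS = 1.
So at (2, 8) the consumer would give up 1 units of q for one more unit of r.

MRS = 1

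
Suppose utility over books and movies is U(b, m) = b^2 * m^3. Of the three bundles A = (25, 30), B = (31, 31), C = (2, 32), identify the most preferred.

Bundle B

Evaluate utility at each bundle:
U(A) = 16875000.
U(B) = 28629151.
U(C) = 131072.
Highest utility is B, so B ≻ A ≻ C.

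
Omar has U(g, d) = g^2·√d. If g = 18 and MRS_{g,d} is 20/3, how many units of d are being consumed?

MU_g = 2·g·√d and MU_d = 0.5·g^2·d^(-0.5).
MRS = MU_g/MU_d = (4)·d/g.
Substitute g = 18: MRS = d/4.5. Setting d/4.5 = 20/3 gives d = (20/3)·4.5 = 30.

d = 30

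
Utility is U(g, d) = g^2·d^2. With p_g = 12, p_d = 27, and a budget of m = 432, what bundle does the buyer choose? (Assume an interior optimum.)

g* = 18, d* = 8

MU_g = 2·g·d^2 and MU_d = 2·g^2·d.
MRS = MU_g/MU_d = d/g.
Tangency: set MRS = p_g/p_d = 12/27 = 4/9.
So d/g = 4/9, i.e. d = (4/9)·g.
Substitute into the budget 12·g + 27·d = 432: 24·g = 432, so g* = 18.
Then d* = (4/9)·18 = 8.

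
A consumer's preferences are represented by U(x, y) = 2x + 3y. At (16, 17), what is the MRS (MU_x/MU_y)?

MU_x = 2, MU_y = 3, so MRS = 2/3 at every bundle.
At (16, 17): MRS = 2/3.
So at (16, 17) the consumer would give up 2/3 units of y for one more unit of x.

MRS = 2/3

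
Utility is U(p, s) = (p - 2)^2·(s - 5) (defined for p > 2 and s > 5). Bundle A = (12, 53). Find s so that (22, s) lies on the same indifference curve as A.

U(12, 53) = 4800.
Set U(22, s) = 4800 and solve.
With p = 22: (22 − 2)^2 = 400, so (s − 5) = 4800/400 = 12.
So s = 5 + 12 = 17.
Check: U(22, 17) = 4800.

s = 17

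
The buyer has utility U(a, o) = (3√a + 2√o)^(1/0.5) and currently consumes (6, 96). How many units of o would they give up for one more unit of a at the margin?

MRS = 6

For CES with ρ = 0.5, MRS = (3/2)·√(o/a).
At (6, 96): MRS = 6.
That is, one extra unit of a is worth 6 units of o at the margin.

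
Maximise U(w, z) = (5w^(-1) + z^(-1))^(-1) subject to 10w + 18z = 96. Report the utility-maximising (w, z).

w* = 6, z* = 2

For CES with ρ = -1, MRS = (5/1)·(z/w)^2.
Tangency: set MRS = p_w/p_z = 10/18 = 5/9.
So (z/w)^2 = 1/9; taking the square root, z/w = 1/3, i.e. z = (1/3)·w.
Substitute into the budget 10·w + 18·z = 96: 16·w = 96, so w* = 6 and z* = (1/3)·6 = 2.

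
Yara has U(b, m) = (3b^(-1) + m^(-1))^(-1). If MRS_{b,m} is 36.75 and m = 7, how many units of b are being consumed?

b = 2

For CES with ρ = -1, MRS = (3/1)·(m/b)^2.
Setting (3/1)·(7/b)^2 = 36.75 gives (7/b)^2 = 12.25, so 7/b = 3.5 and b = 2.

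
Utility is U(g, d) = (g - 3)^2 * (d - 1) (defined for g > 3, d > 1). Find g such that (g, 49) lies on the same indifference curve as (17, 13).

U(17, 13) = 2352.
Set U(g, 49) = 2352 and solve.
With d = 49: (49 − 1) = 48, so (g − 3)^2 = 2352/48 = 49.
Taking the square root (with g > 3): g − 3 = 7, so g = 10.
Check: U(10, 49) = 2352.

g = 10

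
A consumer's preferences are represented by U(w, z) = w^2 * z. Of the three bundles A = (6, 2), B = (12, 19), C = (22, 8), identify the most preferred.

Bundle C

Evaluate utility at each bundle:
U(A) = 72.
U(B) = 2736.
U(C) = 3872.
Highest utility is C, so C ≻ B ≻ A.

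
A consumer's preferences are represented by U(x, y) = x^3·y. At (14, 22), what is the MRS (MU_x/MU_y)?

MU_x = 3·x^2·y and MU_y = x^3.
MRS = MU_x/MU_y = (3/1)·y/x.
At (14, 22): MRS = 33/7.
So at (14, 22) the consumer would give up 33/7 units of y for one more unit of x.

MRS = 33/7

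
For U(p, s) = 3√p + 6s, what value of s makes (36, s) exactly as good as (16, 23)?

U(16, 23) = 150.
Set U(36, s) = 150 and solve.
With p = 36: √36 = 6, so 6s = 150 − 3·6 = 132 and s = 22.
Check: U(36, 22) = 150.

s = 22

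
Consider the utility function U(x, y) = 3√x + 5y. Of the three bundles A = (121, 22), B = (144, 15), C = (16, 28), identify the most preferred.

Bundle C

Evaluate utility at each bundle:
U(A) = 143.000.
U(B) = 111.000.
U(C) = 152.000.
Highest utility is C, so C ≻ A ≻ B.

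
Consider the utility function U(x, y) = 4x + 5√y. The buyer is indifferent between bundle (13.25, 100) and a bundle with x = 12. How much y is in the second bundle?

y = 121

U(13.25, 100) = 103.
Set U(12, y) = 103 and solve.
With x = 12: 5√y = 103 − 4·12 = 55, so √y = 11 and y = 121.
Check: U(12, 121) = 103.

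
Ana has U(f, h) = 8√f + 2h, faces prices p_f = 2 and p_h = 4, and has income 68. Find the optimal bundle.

MU_f = 8/(2√f), MU_h = 2.
MRS = 8/(2√f) ÷ 2.
Tangency: set MRS = p_f/p_h = 2/4 = 0.5.
MRS depends only on f: 2/√f = 0.5 ⇒ √f = 2/0.5 = 4 ⇒ f* = 16.
From the budget, 4·h = 68 − 2·16 = 36, so h* = 9.

f* = 16, h* = 9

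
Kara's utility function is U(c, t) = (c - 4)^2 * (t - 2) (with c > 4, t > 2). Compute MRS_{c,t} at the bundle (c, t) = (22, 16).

MU_c = 2·(c−4)·(t−2), MU_t = (c−4)^2.
MRS = (2/1)·(t−2)/(c−4).
At (22, 16): MRS = 14/9.
That is, one extra unit of c is worth 14/9 units of t at the margin.

MRS = 14/9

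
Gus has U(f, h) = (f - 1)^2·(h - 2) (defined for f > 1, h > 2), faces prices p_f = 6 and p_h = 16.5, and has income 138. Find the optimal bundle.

f* = 12, h* = 4

MU_f = 2·(f−1)·(h−2), MU_h = (f−1)^2.
MRS = (2/1)·(h−2)/(f−1).
Tangency: set MRS = p_f/p_h = 6/16.5 = 4/11.
So (2/1)·(h − 2)/(f − 1) = 4/11, i.e. (h − 2) = (2/11)·(f − 1).
Rewrite the budget in excess-of-subsistence terms: 6·(f − 1) + 16.5·(h − 2) = 138 − 6·1 − 16.5·2 = 99.
Substituting, 9·(f − 1) = 99, so f − 1 = 11 and f* = 12.
Then h − 2 = (2/11)·11 = 2, so h* = 4.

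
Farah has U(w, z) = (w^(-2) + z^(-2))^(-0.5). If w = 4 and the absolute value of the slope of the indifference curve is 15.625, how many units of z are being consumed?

For CES with ρ = -2, MRS = (z/w)^3.
Setting (z/4)^3 = 15.625 gives z/4 = 2.5 and z = 10.

z = 10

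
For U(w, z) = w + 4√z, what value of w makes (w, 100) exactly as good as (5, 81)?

U(5, 81) = 41.
Set U(w, 100) = 41 and solve.
With z = 100: √100 = 10, so w = 41 − 4·10 = 1.
Check: U(1, 100) = 41.

w = 1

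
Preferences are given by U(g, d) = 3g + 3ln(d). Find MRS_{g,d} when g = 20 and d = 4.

MU_g = 3, MU_d = 3/d.
MRS = 3 ÷ (3/d).
At (20, 4): MRS = 4.
So at (20, 4) the consumer would give up 4 units of d for one more unit of g.

MRS = 4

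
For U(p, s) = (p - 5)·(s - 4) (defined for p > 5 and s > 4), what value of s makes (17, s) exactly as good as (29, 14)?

U(29, 14) = 240.
Set U(17, s) = 240 and solve.
With p = 17: (17 − 5) = 12, so (s − 4) = 240/12 = 20.
So s = 4 + 20 = 24.
Check: U(17, 24) = 240.

s = 24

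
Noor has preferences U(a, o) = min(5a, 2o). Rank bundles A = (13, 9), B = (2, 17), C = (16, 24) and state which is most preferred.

Bundle C

Evaluate utility at each bundle:
U(A) = 18.
U(B) = 10.
U(C) = 48.
Highest utility is C, so C ≻ A ≻ B.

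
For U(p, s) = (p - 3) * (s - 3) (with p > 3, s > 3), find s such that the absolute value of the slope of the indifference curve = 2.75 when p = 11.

MU_p = (s−3), MU_s = (p−3).
MRS = (s−3)/(p−3).
Substitute p = 11: MRS = (s − 3)/8. Setting this equal to 2.75 gives s − 3 = 2.75·8 = 22, so s = 25.

s = 25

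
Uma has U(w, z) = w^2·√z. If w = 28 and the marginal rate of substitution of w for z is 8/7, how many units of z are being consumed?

z = 8

MU_w = 2·w·√z and MU_z = 0.5·w^2·z^(-0.5).
MRS = MU_w/MU_z = (4)·z/w.
Substitute w = 28: MRS = z/7. Setting z/7 = 8/7 gives z = (8/7)·7 = 8.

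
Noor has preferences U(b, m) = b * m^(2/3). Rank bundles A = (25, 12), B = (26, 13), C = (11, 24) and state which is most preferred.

Bundle B

Evaluate utility at each bundle:
U(A) = 131.037.
U(B) = 143.748.
U(C) = 91.524.
Highest utility is B, so B ≻ A ≻ C.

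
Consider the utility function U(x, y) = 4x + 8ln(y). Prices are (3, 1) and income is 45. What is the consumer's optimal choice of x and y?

MU_x = 4, MU_y = 8/y.
MRS = 4 ÷ (8/y).
Tangency: set MRS = p_x/p_y = 3/1 = 3.
MRS depends only on y: 0.5·y = 3 ⇒ y* = 3/0.5 = 6.
From the budget, 3·x = 45 − 1·6 = 39, so x* = 13.

x* = 13, y* = 6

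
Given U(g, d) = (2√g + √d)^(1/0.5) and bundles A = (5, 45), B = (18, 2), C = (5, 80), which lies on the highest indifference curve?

Evaluate utility at each bundle:
U(A) = 125.000.
U(B) = 98.000.
U(C) = 180.000.
Highest utility is C, so C ≻ A ≻ B.

Bundle C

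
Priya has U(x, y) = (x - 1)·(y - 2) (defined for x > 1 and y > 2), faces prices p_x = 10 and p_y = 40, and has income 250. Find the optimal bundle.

x* = 9, y* = 4

MU_x = (y−2), MU_y = (x−1).
MRS = (y−2)/(x−1).
Tangency: set MRS = p_x/p_y = 10/40 = 0.25.
So (y − 2)/(x − 1) = 0.25, i.e. (y − 2) = 0.25·(x − 1).
Rewrite the budget in excess-of-subsistence terms: 10·(x − 1) + 40·(y − 2) = 250 − 10·1 − 40·2 = 160.
Substituting, 20·(x − 1) = 160, so x − 1 = 8 and x* = 9.
Then y − 2 = 0.25·8 = 2, so y* = 4.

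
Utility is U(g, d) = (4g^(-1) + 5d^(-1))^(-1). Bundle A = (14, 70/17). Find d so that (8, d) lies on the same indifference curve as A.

U depends on (g, d) only through S = 4g^(-1) + 5d^(-1), so equal utility means equal S. At (14, 70/17): S = 1.5.
With g = 8: 4·8^(-1) = 0.5, so 5d^(-1) = 1.5 − 0.5 = 1, i.e. d^(-1) = 0.2.
Hence d = 1/0.2 = 5.
Check: U(8, 5) = 0.6667.

d = 5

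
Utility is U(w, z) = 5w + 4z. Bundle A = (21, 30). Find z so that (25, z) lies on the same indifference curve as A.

U(21, 30) = 225.
Set U(25, z) = 225 and solve.
5·25 + 4z = 225 ⇒ 4z = 100 ⇒ z = 25.
Check: U(25, 25) = 225.

z = 25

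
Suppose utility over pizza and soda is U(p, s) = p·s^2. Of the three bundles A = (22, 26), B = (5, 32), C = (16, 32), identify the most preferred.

Bundle C

Evaluate utility at each bundle:
U(A) = 14872.
U(B) = 5120.
U(C) = 16384.
Highest utility is C, so C ≻ A ≻ B.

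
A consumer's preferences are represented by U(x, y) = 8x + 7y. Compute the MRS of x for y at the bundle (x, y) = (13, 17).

MRS = 8/7

MU_x = 8, MU_y = 7, so MRS = 8/7 at every bundle.
At (13, 17): MRS = 8/7.
That is, one extra unit of x is worth 8/7 units of y at the margin.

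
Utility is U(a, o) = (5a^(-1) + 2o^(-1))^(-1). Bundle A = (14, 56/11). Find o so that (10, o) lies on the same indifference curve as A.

o = 8

U depends on (a, o) only through S = 5a^(-1) + 2o^(-1), so equal utility means equal S. At (14, 56/11): S = 0.75.
With a = 10: 5·10^(-1) = 0.5, so 2o^(-1) = 0.75 − 0.5 = 0.25, i.e. o^(-1) = 0.125.
Hence o = 1/0.125 = 8.
Check: U(10, 8) = 1.3333.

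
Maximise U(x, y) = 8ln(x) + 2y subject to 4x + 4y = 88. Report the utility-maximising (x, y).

MU_x = 8/x, MU_y = 2.
MRS = 8/x ÷ 2.
Tangency: set MRS = p_x/p_y = 4/4 = 1.
MRS depends only on x: 4/x = 1 ⇒ x* = 4/1 = 4.
From the budget, 4·y = 88 − 4·4 = 72, so y* = 18.

x* = 4, y* = 18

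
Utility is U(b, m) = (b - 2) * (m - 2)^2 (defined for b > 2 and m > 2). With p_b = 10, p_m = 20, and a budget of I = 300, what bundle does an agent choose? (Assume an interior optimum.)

b* = 10, m* = 10

MU_b = (m−2)^2, MU_m = 2·(b−2)·(m−2).
MRS = (1/2)·(m−2)/(b−2).
Tangency: set MRS = p_b/p_m = 10/20 = 0.5.
So (1/2)·(m − 2)/(b − 2) = 0.5, i.e. (m − 2) = (b − 2).
Rewrite the budget in excess-of-subsistence terms: 10·(b − 2) + 20·(m − 2) = 300 − 10·2 − 20·2 = 240.
Substituting, 30·(b − 2) = 240, so b − 2 = 8 and b* = 10.
Then m − 2 = 8, so m* = 10.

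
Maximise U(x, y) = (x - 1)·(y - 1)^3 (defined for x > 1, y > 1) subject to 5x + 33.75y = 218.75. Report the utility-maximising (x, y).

MU_x = (y−1)^3, MU_y = 3·(x−1)·(y−1)^2.
MRS = (1/3)·(y−1)/(x−1).
Tangency: set MRS = p_x/p_y = 5/33.75 = 4/27.
So (1/3)·(y − 1)/(x − 1) = 4/27, i.e. (y − 1) = (4/9)·(x − 1).
Rewrite the budget in excess-of-subsistence terms: 5·(x − 1) + 33.75·(y − 1) = 218.75 − 5·1 − 33.75·1 = 180.
Substituting, 20·(x − 1) = 180, so x − 1 = 9 and x* = 10.
Then y − 1 = (4/9)·9 = 4, so y* = 5.

x* = 10, y* = 5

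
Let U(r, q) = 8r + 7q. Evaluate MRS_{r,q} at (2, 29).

MU_r = 8, MU_q = 7, so MRS = 8/7 at every bundle.
At (2, 29): MRS = 8/7.
The indifference curve has slope −8/7 at this bundle.

MRS = 8/7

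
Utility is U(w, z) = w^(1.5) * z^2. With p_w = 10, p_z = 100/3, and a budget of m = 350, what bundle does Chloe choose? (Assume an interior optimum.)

MU_w = 1.5·√w·z^2 and MU_z = 2·w^(1.5)·z.
MRS = MU_w/MU_z = (0.75)·z/w.
Tangency: set MRS = p_w/p_z = 10/(100/3) = 0.3.
So (0.75)·z/w = 0.3, i.e. z = 0.4·w.
Substitute into the budget 10·w + (100/3)·z = 350: (70/3)·w = 350, so w* = 15.
Then z* = 0.4·15 = 6.

w* = 15, z* = 6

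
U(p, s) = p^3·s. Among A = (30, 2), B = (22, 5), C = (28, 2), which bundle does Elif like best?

Evaluate utility at each bundle:
U(A) = 54000.
U(B) = 53240.
U(C) = 43904.
Highest utility is A, so A ≻ B ≻ C.

Bundle A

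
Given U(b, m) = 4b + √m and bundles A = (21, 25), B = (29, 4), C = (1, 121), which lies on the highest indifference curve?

Evaluate utility at each bundle:
U(A) = 89.000.
U(B) = 118.000.
U(C) = 15.000.
Highest utility is B, so B ≻ A ≻ C.

Bundle B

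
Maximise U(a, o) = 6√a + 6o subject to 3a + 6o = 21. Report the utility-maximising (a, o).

a* = 1, o* = 3

MU_a = 6/(2√a), MU_o = 6.
MRS = 6/(2√a) ÷ 6.
Tangency: set MRS = p_a/p_o = 3/6 = 0.5.
MRS depends only on a: 0.5/√a = 0.5 ⇒ √a = 0.5/0.5 = 1 ⇒ a* = 1.
From the budget, 6·o = 21 − 3·1 = 18, so o* = 3.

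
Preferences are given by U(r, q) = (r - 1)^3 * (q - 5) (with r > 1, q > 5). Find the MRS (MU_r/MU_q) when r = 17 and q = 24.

MRS = 57/16

MU_r = 3·(r−1)^2·(q−5), MU_q = (r−1)^3.
MRS = (3/1)·(q−5)/(r−1).
At (17, 24): MRS = 57/16.
So at (17, 24) the consumer would give up 57/16 units of q for one more unit of r.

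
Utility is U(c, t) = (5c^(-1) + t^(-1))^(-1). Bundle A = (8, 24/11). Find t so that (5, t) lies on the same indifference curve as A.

t = 12

U depends on (c, t) only through S = 5c^(-1) + t^(-1), so equal utility means equal S. At (8, 24/11): S = 13/12.
With c = 5: 5·5^(-1) = 1, so t^(-1) = 13/12 − 1 = 1/12.
Hence t = 1/(1/12) = 12.
Check: U(5, 12) = 0.9231.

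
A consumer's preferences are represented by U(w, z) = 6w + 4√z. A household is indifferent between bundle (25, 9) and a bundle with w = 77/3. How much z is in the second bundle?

z = 4

U(25, 9) = 162.
Set U(77/3, z) = 162 and solve.
With w = 77/3: 4√z = 162 − 6·77/3 = 8, so √z = 2 and z = 4.
Check: U(77/3, 4) = 162.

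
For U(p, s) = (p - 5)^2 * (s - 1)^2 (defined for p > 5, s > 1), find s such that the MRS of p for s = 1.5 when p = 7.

s = 4

MU_p = 2·(p−5)·(s−1)^2, MU_s = 2·(p−5)^2·(s−1).
MRS = (s−1)/(p−5).
Substitute p = 7: MRS = (s − 1)/2. Setting this equal to 1.5 gives s − 1 = 1.5·2 = 3, so s = 4.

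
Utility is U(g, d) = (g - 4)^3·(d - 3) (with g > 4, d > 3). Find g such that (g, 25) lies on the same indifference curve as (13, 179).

g = 22

U(13, 179) = 128304.
Set U(g, 25) = 128304 and solve.
With d = 25: (25 − 3) = 22, so (g − 4)^3 = 128304/22 = 5832.
Taking the cube root (with g > 4): g − 4 = 18, so g = 22.
Check: U(22, 25) = 128304.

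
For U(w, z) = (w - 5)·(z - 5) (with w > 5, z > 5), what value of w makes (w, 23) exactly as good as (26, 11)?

U(26, 11) = 126.
Set U(w, 23) = 126 and solve.
With z = 23: (23 − 5) = 18, so (w − 5) = 126/18 = 7.
So w = 5 + 7 = 12.
Check: U(12, 23) = 126.

w = 12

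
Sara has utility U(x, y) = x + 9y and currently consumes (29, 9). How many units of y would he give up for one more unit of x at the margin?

MRS = 1/9

MU_x = 1, MU_y = 9, so MRS = 1/9 at every bundle.
At (29, 9): MRS = 1/9.
So at (29, 9) the consumer would give up 1/9 units of y for one more unit of x.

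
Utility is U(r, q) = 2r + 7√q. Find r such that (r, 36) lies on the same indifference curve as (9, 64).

r = 16

U(9, 64) = 74.
Set U(r, 36) = 74 and solve.
With q = 36: √36 = 6, so 2r = 74 − 7·6 = 32 and r = 16.
Check: U(16, 36) = 74.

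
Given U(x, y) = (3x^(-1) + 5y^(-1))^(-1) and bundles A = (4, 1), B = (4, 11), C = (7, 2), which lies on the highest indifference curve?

Evaluate utility at each bundle:
U(A) = 0.174.
U(B) = 0.830.
U(C) = 0.341.
Highest utility is B, so B ≻ C ≻ A.

Bundle B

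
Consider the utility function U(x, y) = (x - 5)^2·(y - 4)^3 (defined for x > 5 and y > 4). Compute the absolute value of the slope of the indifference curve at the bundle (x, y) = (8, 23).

MU_x = 2·(x−5)·(y−4)^3, MU_y = 3·(x−5)^2·(y−4)^2.
MRS = (2/3)·(y−4)/(x−5).
At (8, 23): MRS = 38/9.
The indifference curve has slope −38/9 at this bundle.

MRS = 38/9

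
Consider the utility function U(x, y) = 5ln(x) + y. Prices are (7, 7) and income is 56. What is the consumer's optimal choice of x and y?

x* = 5, y* = 3

MU_x = 5/x, MU_y = 1.
MRS = 5/x ÷ 1.
Tangency: set MRS = p_x/p_y = 7/7 = 1.
MRS depends only on x: 5/x = 1 ⇒ x* = 5/1 = 5.
From the budget, 7·y = 56 − 7·5 = 21, so y* = 3.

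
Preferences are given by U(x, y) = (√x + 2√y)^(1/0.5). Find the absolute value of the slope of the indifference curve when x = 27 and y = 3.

For CES with ρ = 0.5, MRS = (1/2)·√(y/x).
At (27, 3): MRS = 1/6.
That is, one extra unit of x is worth 1/6 units of y at the margin.

MRS = 1/6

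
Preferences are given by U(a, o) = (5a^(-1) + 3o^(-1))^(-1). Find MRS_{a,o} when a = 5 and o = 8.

MRS = 64/15

For CES with ρ = -1, MRS = (5/3)·(o/a)^2.
At (5, 8): MRS = 64/15.
So at (5, 8) the consumer would give up 64/15 units of o for one more unit of a.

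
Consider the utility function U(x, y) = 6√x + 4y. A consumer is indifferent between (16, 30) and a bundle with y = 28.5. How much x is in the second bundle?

x = 25

U(16, 30) = 144.
Set U(x, 28.5) = 144 and solve.
With y = 28.5: 6√x = 144 − 4·28.5 = 30, so √x = 5 and x = 25.
Check: U(25, 28.5) = 144.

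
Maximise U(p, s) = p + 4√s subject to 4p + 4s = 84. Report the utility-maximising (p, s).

p* = 17, s* = 4

MU_p = 1, MU_s = 4/(2√s).
MRS = 1 ÷ (4/(2√s)).
Tangency: set MRS = p_p/p_s = 4/4 = 1.
MRS depends only on s: 0.5·√s = 1 ⇒ √s = 1/0.5 = 2 ⇒ s* = 4.
From the budget, 4·p = 84 − 4·4 = 68, so p* = 17.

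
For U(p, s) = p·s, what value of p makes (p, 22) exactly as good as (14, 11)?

U(14, 11) = 154.
Set U(p, 22) = 154 and solve.
With s = 22: p = 154/22 = 7.
Check: U(7, 22) = 154.

p = 7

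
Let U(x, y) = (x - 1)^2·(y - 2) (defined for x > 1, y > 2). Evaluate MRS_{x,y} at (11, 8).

MRS = 1.2

MU_x = 2·(x−1)·(y−2), MU_y = (x−1)^2.
MRS = (2/1)·(y−2)/(x−1).
At (11, 8): MRS = 1.2.
That is, one extra unit of x is worth 1.2 units of y at the margin.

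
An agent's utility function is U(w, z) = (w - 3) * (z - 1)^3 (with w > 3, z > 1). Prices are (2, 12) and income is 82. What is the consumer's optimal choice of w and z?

w* = 11, z* = 5

MU_w = (z−1)^3, MU_z = 3·(w−3)·(z−1)^2.
MRS = (1/3)·(z−1)/(w−3).
Tangency: set MRS = p_w/p_z = 2/12 = 1/6.
So (1/3)·(z − 1)/(w − 3) = 1/6, i.e. (z − 1) = 0.5·(w − 3).
Rewrite the budget in excess-of-subsistence terms: 2·(w − 3) + 12·(z − 1) = 82 − 2·3 − 12·1 = 64.
Substituting, 8·(w − 3) = 64, so w − 3 = 8 and w* = 11.
Then z − 1 = 0.5·8 = 4, so z* = 5.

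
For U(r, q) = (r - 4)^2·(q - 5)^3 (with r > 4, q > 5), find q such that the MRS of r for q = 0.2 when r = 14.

MU_r = 2·(r−4)·(q−5)^3, MU_q = 3·(r−4)^2·(q−5)^2.
MRS = (2/3)·(q−5)/(r−4).
Substitute r = 14: MRS = (q − 5)/15. Setting this equal to 0.2 gives q − 5 = 0.2·15 = 3, so q = 8.

q = 8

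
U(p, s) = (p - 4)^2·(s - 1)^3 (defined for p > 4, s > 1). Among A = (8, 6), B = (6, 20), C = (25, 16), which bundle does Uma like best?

Bundle C

Evaluate utility at each bundle:
U(A) = 2000.
U(B) = 27436.
U(C) = 1488375.
Highest utility is C, so C ≻ B ≻ A.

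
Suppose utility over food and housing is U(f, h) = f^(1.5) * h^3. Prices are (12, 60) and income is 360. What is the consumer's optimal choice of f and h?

MU_f = 1.5·√f·h^3 and MU_h = 3·f^(1.5)·h^2.
MRS = MU_f/MU_h = (0.5)·h/f.
Tangency: set MRS = p_f/p_h = 12/60 = 0.2.
So (0.5)·h/f = 0.2, i.e. h = 0.4·f.
Substitute into the budget 12·f + 60·h = 360: 36·f = 360, so f* = 10.
Then h* = 0.4·10 = 4.

f* = 10, h* = 4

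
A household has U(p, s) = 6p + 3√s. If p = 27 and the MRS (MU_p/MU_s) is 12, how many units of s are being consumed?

MU_p = 6, MU_s = 3/(2√s).
MRS = 6 ÷ (3/(2√s)).
MRS depends only on s: 4·√s = 12 ⇒ √s = 12/4 = 3 ⇒ s = 9.

s = 9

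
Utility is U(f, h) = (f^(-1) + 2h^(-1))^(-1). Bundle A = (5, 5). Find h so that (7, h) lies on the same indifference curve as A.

h = 4.375

U depends on (f, h) only through S = f^(-1) + 2h^(-1), so equal utility means equal S. At (5, 5): S = 0.6.
With f = 7: 7^(-1) = 1/7, so 2h^(-1) = 0.6 − 1/7 = 16/35, i.e. h^(-1) = 8/35.
Hence h = 1/(8/35) = 4.375.
Check: U(7, 4.375) = 1.6667.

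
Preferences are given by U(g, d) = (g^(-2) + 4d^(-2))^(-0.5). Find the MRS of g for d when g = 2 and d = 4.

MRS = 2

For CES with ρ = -2, MRS = (1/4)·(d/g)^3.
At (2, 4): MRS = 2.
The indifference curve has slope −2 at this bundle.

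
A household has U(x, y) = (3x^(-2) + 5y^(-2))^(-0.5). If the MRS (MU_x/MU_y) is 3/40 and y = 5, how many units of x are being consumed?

x = 10

For CES with ρ = -2, MRS = (3/5)·(y/x)^3.
Setting (3/5)·(5/x)^3 = 3/40 gives (5/x)^3 = 0.125, so 5/x = 0.5 and x = 10.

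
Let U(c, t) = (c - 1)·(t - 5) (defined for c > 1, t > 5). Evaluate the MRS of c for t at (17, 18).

MRS = 13/16

MU_c = (t−5), MU_t = (c−1).
MRS = (t−5)/(c−1).
At (17, 18): MRS = 13/16.
That is, one extra unit of c is worth 13/16 units of t at the margin.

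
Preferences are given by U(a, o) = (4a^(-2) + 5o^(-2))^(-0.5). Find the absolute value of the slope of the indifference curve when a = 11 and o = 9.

MRS = 2916/6655

For CES with ρ = -2, MRS = (4/5)·(o/a)^3.
At (11, 9): MRS = 2916/6655.
That is, one extra unit of a is worth 2916/6655 units of o at the margin.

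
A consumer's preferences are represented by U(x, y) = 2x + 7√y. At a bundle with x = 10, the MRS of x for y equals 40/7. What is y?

MU_x = 2, MU_y = 7/(2√y).
MRS = 2 ÷ (7/(2√y)).
MRS depends only on y: (4/7)·√y = 40/7 ⇒ √y = (40/7)/(4/7) = 10 ⇒ y = 100.

y = 100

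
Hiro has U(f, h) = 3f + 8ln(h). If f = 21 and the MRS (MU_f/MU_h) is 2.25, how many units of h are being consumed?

MU_f = 3, MU_h = 8/h.
MRS = 3 ÷ (8/h).
MRS depends only on h: 0.375·h = 2.25 ⇒ h = 2.25/0.375 = 6.

h = 6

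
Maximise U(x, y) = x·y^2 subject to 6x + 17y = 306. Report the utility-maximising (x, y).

MU_x = y^2 and MU_y = 2·x·y.
MRS = MU_x/MU_y = (1/2)·y/x.
Tangency: set MRS = p_x/p_y = 6/17.
So (1/2)·y/x = 6/17, i.e. y = (12/17)·x.
Substitute into the budget 6·x + 17·y = 306: 18·x = 306, so x* = 17.
Then y* = (12/17)·17 = 12.

x* = 17, y* = 12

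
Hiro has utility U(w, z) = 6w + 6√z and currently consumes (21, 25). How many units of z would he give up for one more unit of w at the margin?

MRS = 10

MU_w = 6, MU_z = 6/(2√z).
MRS = 6 ÷ (6/(2√z)).
At (21, 25): MRS = 10.
So at (21, 25) the consumer would give up 10 units of z for one more unit of w.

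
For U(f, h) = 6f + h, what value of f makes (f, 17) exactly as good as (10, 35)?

f = 13

U(10, 35) = 95.
Set U(f, 17) = 95 and solve.
6f + 17 = 95 ⇒ 6f = 78 ⇒ f = 13.
Check: U(13, 17) = 95.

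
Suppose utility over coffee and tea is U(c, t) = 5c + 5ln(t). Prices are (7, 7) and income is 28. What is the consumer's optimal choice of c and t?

c* = 3, t* = 1

MU_c = 5, MU_t = 5/t.
MRS = 5 ÷ (5/t).
Tangency: set MRS = p_c/p_t = 7/7 = 1.
MRS depends only on t: t = 1 ⇒ t* = 1.
From the budget, 7·c = 28 − 7·1 = 21, so c* = 3.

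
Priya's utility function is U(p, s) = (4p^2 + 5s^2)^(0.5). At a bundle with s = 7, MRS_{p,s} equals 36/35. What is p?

For CES with ρ = 2, MRS = (4/5)·(s/p)^(-1).
Setting (4/5)·(7/p)^(-1) = 36/35 gives (7/p)^(-1) = 9/7, so 7/p = 7/9 and p = 9.

p = 9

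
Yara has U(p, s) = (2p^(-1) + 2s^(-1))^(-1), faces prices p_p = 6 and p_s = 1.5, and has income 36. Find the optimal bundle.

p* = 4, s* = 8

For CES with ρ = -1, MRS = (s/p)^2.
Tangency: set MRS = p_p/p_s = 6/1.5 = 4.
So (s/p)^2 = 4; taking the square root, s/p = 2, i.e. s = 2·p.
Substitute into the budget 6·p + 1.5·s = 36: 9·p = 36, so p* = 4 and s* = 2·4 = 8.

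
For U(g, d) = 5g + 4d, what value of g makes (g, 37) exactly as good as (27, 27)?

g = 19

U(27, 27) = 243.
Set U(g, 37) = 243 and solve.
5g + 4·37 = 243 ⇒ 5g = 95 ⇒ g = 19.
Check: U(19, 37) = 243.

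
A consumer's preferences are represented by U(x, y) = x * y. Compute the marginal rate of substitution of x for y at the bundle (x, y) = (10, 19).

MU_x = y and MU_y = x.
MRS = MU_x/MU_y = y/x.
At (10, 19): MRS = 1.9.
The indifference curve has slope −1.9 at this bundle.

MRS = 1.9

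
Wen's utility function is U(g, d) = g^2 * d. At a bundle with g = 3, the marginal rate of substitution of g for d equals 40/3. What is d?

d = 20

MU_g = 2·g·d and MU_d = g^2.
MRS = MU_g/MU_d = (2/1)·d/g.
Substitute g = 3: MRS = d/1.5. Setting d/1.5 = 40/3 gives d = (40/3)·1.5 = 20.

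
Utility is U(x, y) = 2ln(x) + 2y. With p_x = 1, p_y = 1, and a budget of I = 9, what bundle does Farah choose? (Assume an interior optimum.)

x* = 1, y* = 8

MU_x = 2/x, MU_y = 2.
MRS = 2/x ÷ 2.
Tangency: set MRS = p_x/p_y = 1/1 = 1.
MRS depends only on x: 1/x = 1 ⇒ x* = 1/1 = 1.
From the budget, 1·y = 9 − 1·1 = 8, so y* = 8.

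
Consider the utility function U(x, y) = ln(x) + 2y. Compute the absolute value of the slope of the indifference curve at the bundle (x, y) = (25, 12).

MU_x = 1/x, MU_y = 2.
MRS = 1/x ÷ 2.
At (25, 12): MRS = 1/50.
So at (25, 12) the consumer would give up 1/50 units of y for one more unit of x.

MRS = 1/50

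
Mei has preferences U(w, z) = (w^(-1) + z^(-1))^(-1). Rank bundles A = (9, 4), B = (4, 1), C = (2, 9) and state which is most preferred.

Evaluate utility at each bundle:
U(A) = 2.769.
U(B) = 0.800.
U(C) = 1.636.
Highest utility is A, so A ≻ C ≻ B.

Bundle A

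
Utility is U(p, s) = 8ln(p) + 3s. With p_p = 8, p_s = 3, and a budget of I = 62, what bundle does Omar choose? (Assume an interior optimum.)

MU_p = 8/p, MU_s = 3.
MRS = 8/p ÷ 3.
Tangency: set MRS = p_p/p_s = 8/3.
MRS depends only on p: (8/3)/p = 8/3 ⇒ p* = (8/3)/(8/3) = 1.
From the budget, 3·s = 62 − 8·1 = 54, so s* = 18.

p* = 1, s* = 18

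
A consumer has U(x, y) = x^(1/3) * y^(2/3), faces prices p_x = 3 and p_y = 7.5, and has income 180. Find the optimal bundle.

x* = 20, y* = 16

MU_x = 1/3·x^(-2/3)·y^(2/3) and MU_y = 2/3·x^(1/3)·y^(-1/3).
MRS = MU_x/MU_y = (0.5)·y/x.
Tangency: set MRS = p_x/p_y = 3/7.5 = 0.4.
So (0.5)·y/x = 0.4, i.e. y = 0.8·x.
Substitute into the budget 3·x + 7.5·y = 180: 9·x = 180, so x* = 20.
Then y* = 0.8·20 = 16.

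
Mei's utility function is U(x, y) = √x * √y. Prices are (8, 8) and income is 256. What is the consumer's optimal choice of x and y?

MU_x = 0.5·x^(-0.5)·√y and MU_y = 0.5·√x·y^(-0.5).
MRS = MU_x/MU_y = y/x.
Tangency: set MRS = p_x/p_y = 8/8 = 1.
So y/x = 1, i.e. y = x.
Substitute into the budget 8·x + 8·y = 256: 16·x = 256, so x* = 16.
Then y* = 16.

x* = 16, y* = 16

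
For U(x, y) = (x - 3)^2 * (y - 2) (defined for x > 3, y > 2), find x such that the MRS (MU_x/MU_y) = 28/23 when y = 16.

MU_x = 2·(x−3)·(y−2), MU_y = (x−3)^2.
MRS = (2/1)·(y−2)/(x−3).
Substitute y = 16: MRS = 28/(x − 3). Setting this equal to 28/23 gives x − 3 = 28/(28/23) = 23, so x = 26.

x = 26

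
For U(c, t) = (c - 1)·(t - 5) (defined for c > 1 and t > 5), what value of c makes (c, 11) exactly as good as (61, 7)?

U(61, 7) = 120.
Set U(c, 11) = 120 and solve.
With t = 11: (11 − 5) = 6, so (c − 1) = 120/6 = 20.
So c = 1 + 20 = 21.
Check: U(21, 11) = 120.

c = 21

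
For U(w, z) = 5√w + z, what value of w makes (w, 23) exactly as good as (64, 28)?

U(64, 28) = 68.
Set U(w, 23) = 68 and solve.
With z = 23: 5√w = 68 − 23 = 45, so √w = 9 and w = 81.
Check: U(81, 23) = 68.

w = 81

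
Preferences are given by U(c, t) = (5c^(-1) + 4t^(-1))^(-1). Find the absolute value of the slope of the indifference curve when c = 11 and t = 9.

For CES with ρ = -1, MRS = (5/4)·(t/c)^2.
At (11, 9): MRS = 405/484.
The indifference curve has slope −405/484 at this bundle.

MRS = 405/484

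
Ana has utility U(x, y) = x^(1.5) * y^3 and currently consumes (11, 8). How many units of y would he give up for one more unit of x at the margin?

MRS = 4/11

MU_x = 1.5·√x·y^3 and MU_y = 3·x^(1.5)·y^2.
MRS = MU_x/MU_y = (0.5)·y/x.
At (11, 8): MRS = 4/11.
So at (11, 8) the consumer would give up 4/11 units of y for one more unit of x.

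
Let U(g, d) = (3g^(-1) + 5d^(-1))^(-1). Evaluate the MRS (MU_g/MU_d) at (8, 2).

MRS = 3/80

For CES with ρ = -1, MRS = (3/5)·(d/g)^2.
At (8, 2): MRS = 3/80.
So at (8, 2) the consumer would give up 3/80 units of d for one more unit of g.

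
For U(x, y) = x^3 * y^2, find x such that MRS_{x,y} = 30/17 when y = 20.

x = 17

MU_x = 3·x^2·y^2 and MU_y = 2·x^3·y.
MRS = MU_x/MU_y = (3/2)·y/x.
Substitute y = 20: MRS = 30/x. Setting 30/x = 30/17 gives x = 30/(30/17) = 17.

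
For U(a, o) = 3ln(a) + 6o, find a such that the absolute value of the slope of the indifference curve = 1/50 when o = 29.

MU_a = 3/a, MU_o = 6.
MRS = 3/a ÷ 6.
MRS depends only on a: 0.5/a = 1/50 ⇒ a = 0.5/(1/50) = 25.

a = 25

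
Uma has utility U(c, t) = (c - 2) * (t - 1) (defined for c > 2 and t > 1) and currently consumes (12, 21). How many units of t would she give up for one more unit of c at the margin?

MRS = 2

MU_c = (t−1), MU_t = (c−2).
MRS = (t−1)/(c−2).
At (12, 21): MRS = 2.
That is, one extra unit of c is worth 2 units of t at the margin.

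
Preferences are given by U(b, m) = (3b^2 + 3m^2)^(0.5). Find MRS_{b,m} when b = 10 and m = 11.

For CES with ρ = 2, MRS = (m/b)^(-1).
At (10, 11): MRS = 10/11.
The indifference curve has slope −10/11 at this bundle.

MRS = 10/11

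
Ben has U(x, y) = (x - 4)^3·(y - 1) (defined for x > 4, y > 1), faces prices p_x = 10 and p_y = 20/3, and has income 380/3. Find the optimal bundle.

x* = 10, y* = 4

MU_x = 3·(x−4)^2·(y−1), MU_y = (x−4)^3.
MRS = (3/1)·(y−1)/(x−4).
Tangency: set MRS = p_x/p_y = 10/(20/3) = 1.5.
So (3/1)·(y − 1)/(x − 4) = 1.5, i.e. (y − 1) = 0.5·(x − 4).
Rewrite the budget in excess-of-subsistence terms: 10·(x − 4) + (20/3)·(y − 1) = 380/3 − 10·4 − (20/3)·1 = 80.
Substituting, (40/3)·(x − 4) = 80, so x − 4 = 6 and x* = 10.
Then y − 1 = 0.5·6 = 3, so y* = 4.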